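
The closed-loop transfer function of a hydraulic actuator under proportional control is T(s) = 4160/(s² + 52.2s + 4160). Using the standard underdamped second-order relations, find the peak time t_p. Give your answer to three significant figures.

t_p ≈ 0.0533 s

ω_n = √4160 = 64.5 rad/s; ζ = 52.2/(2·64.5) = 0.405.
The damped frequency ω_d = ω_n√(1−ζ²) = 59.0 rad/s. Then t_p = π/ω_d = 0.0533 s.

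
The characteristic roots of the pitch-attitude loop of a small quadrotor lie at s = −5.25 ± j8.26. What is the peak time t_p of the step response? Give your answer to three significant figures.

t_p = π/ω_d with ω_d = 8.26 (the imaginary part), so t_p = 0.380 s.

t_p ≈ 0.380 s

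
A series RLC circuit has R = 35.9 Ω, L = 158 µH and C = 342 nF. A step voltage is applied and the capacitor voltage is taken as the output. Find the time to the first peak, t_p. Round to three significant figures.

t_p ≈ 0.0000420 s

For a series RLC circuit (capacitor voltage as output), ω_n = 1/√(LC) = 1/√(158 µH · 342 nF) = 136000 rad/s.
ζ = (R/2)·√(C/L) = (35.9/2)·√(342 nF/158 µH) = 0.835.
The damped frequency ω_d = ω_n√(1−ζ²) = 74800 rad/s. t_p = π/ω_d = 0.0000420 s.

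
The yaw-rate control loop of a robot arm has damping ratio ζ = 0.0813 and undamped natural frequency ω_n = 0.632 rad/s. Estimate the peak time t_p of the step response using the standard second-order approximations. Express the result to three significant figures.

t_p ≈ 4.99 s

The damped frequency is ω_d = ω_n√(1−ζ²) = 0.632·√(1−0.00661) = 0.630 rad/s.
Peak time t_p = π/ω_d = π/0.630 = 4.99 s.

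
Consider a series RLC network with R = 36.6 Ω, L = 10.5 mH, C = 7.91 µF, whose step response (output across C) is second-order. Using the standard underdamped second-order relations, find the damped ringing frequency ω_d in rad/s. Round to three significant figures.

For a series RLC circuit (capacitor voltage as output), ω_n = 1/√(LC) = 1/√(10.5 mH · 7.91 µF) = 3470 rad/s.
ζ = (R/2)·√(C/L) = (36.6/2)·√(7.91 µF/10.5 mH) = 0.502.
ω_d = 3470·√(1 − 0.502²) = 3000 rad/s.

ω_d ≈ 3000 rad/s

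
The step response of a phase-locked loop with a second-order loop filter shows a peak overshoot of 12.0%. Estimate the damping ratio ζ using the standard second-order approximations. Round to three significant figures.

ζ ≈ 0.559

ζ = −ln(OS)/√(π² + (ln OS)²). With OS = 0.120, ln OS = −2.120 and ζ = 2.120/3.790 = 0.559.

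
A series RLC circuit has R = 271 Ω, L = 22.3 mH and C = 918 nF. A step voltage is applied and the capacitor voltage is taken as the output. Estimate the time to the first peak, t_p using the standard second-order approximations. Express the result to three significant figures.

For a series RLC circuit (capacitor voltage as output), ω_n = 1/√(LC) = 1/√(22.3 mH · 918 nF) = 6990 rad/s.
ζ = (R/2)·√(C/L) = (271/2)·√(918 nF/22.3 mH) = 0.869.
The damped frequency ω_d = ω_n√(1−ζ²) = 3450 rad/s. t_p = π/ω_d = 0.000910 s.

t_p ≈ 0.000910 s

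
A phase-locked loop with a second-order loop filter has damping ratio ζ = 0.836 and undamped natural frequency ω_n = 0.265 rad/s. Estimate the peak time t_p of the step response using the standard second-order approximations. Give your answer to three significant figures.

t_p ≈ 21.6 s

The damped frequency is ω_d = ω_n√(1−ζ²) = 0.265·√(1−0.699) = 0.145 rad/s.
Peak time t_p = π/ω_d = π/0.145 = 21.6 s.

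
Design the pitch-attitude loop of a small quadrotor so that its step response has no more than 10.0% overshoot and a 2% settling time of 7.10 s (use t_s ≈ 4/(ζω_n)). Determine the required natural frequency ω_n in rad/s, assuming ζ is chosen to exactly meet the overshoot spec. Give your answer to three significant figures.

Inverting the overshoot relation: ζ = |ln 0.100|/√(π² + ln²0.100) = 0.591.
From t_s ≈ 4/(ζω_n): ω_n = 4/(ζ·t_s) = 4/(0.591·7.10) = 0.953 rad/s.

ω_n ≈ 0.953 rad/s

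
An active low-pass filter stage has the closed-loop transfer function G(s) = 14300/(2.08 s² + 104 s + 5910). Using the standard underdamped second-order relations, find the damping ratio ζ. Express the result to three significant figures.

Dividing through by 2.08: denominator becomes s² + 50.00 s + 2841.
So ω_n = √2841 = 53.3 rad/s and ζ = 50.00/(2·53.3) = 0.469.

ζ ≈ 0.469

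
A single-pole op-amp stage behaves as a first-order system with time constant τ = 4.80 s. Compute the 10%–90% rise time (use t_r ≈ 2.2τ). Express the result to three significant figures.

t_r ≈ 10.6 s

t_r ≈ 2.2τ = 10.6 s.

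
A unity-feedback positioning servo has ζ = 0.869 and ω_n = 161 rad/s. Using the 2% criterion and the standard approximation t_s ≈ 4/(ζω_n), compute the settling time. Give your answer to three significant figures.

t_s ≈ 4/(ζω_n) = 4/(0.869 × 161) = 0.0286 s.

t_s ≈ 0.0286 s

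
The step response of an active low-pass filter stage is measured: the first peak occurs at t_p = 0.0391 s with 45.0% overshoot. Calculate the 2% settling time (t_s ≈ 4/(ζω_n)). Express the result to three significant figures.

t_s ≈ 0.196 s

The overshoot fixes ζ = −ln(OS)/√(π²+ln²(OS)) = 0.246.
t_p = π/ω_d ⇒ ω_d = 80.3 rad/s; then ω_n = ω_d/√(1−ζ²) = 82.9 rad/s.
t_s ≈ 4/(ζω_n) = 4/(0.246·82.9) = 0.196 s.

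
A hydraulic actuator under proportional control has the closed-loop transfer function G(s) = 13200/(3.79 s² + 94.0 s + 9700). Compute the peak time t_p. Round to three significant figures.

t_p ≈ 0.0641 s

Dividing through by 3.79: denominator becomes s² + 24.80 s + 2559.
So ω_n = √2559 = 50.6 rad/s and ζ = 24.80/(2·50.6) = 0.245.
The damped frequency ω_d = ω_n√(1−ζ²) = 49.0 rad/s. t_p = π/ω_d = 0.0641 s.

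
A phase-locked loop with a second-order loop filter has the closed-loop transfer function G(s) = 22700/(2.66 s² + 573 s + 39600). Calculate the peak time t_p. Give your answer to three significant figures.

t_p ≈ 0.0548 s

Dividing through by 2.66: denominator becomes s² + 215.4 s + 14890.
So ω_n = √14890 = 122 rad/s and ζ = 215.4/(2·122) = 0.883.
ω_d = 122·√(1 − 0.883²) = 57.3 rad/s. t_p = π/ω_d = 0.0548 s.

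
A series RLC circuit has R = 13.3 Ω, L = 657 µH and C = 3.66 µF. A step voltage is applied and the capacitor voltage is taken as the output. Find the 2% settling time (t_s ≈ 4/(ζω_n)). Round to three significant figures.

t_s ≈ 0.000395 s

For a series RLC circuit (capacitor voltage as output), ω_n = 1/√(LC) = 1/√(657 µH · 3.66 µF) = 20400 rad/s.
ζ = (R/2)·√(C/L) = (13.3/2)·√(3.66 µF/657 µH) = 0.496.
t_s ≈ 4/(ζω_n) = 0.000395 s.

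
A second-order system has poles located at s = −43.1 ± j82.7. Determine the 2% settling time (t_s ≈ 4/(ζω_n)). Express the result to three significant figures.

t_s ≈ 0.0928 s

For poles at −σ ± jω_d, ζω_n = σ = 43.1, so t_s ≈ 4/σ = 0.0928 s.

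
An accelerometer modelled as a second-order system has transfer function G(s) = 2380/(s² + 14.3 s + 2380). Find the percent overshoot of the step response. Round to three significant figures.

%OS ≈ 62.8%

Matching coefficients with s² + 2ζω_n s + ω_n² gives ω_n² = 2380 ⇒ ω_n = 48.8 rad/s, and ζ = 14.3/(2ω_n) = 0.147.
Overshoot: exp(−π·0.147/√(1−0.147²)) = 0.628, i.e. 62.8%.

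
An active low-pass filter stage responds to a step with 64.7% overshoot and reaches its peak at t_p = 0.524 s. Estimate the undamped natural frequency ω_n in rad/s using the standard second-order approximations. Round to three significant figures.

ω_n ≈ 6.05 rad/s

The overshoot fixes ζ = −ln(OS)/√(π²+ln²(OS)) = 0.137.
t_p = π/ω_d ⇒ ω_d = 6.00 rad/s; then ω_n = ω_d/√(1−ζ²) = 6.05 rad/s.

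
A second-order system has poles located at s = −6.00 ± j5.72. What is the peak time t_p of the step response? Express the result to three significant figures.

t_p ≈ 0.549 s

t_p = π/ω_d with ω_d = 5.72 (the imaginary part), so t_p = 0.549 s.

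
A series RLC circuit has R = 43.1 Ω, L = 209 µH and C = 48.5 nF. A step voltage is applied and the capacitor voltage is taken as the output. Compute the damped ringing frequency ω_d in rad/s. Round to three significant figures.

For a series RLC circuit (capacitor voltage as output), ω_n = 1/√(LC) = 1/√(209 µH · 48.5 nF) = 314000 rad/s.
ζ = (R/2)·√(C/L) = (43.1/2)·√(48.5 nF/209 µH) = 0.328.
ω_d = 314000·√(1 − 0.328²) = 297000 rad/s.

ω_d ≈ 297000 rad/s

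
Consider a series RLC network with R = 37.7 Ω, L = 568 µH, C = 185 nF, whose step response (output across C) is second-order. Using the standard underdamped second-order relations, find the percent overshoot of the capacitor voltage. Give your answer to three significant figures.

%OS ≈ 32.1%

For a series RLC circuit (capacitor voltage as output), ω_n = 1/√(LC) = 1/√(568 µH · 185 nF) = 97600 rad/s.
ζ = (R/2)·√(C/L) = (37.7/2)·√(185 nF/568 µH) = 0.340.
%OS = 100·exp(−πζ/√(1−ζ²)) = 32.1%.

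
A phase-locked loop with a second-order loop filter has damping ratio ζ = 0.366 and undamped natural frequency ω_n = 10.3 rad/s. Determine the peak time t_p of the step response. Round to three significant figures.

t_p ≈ 0.328 s

The damped frequency is ω_d = ω_n√(1−ζ²) = 10.3·√(1−0.134) = 9.59 rad/s.
Peak time t_p = π/ω_d = π/9.59 = 0.328 s.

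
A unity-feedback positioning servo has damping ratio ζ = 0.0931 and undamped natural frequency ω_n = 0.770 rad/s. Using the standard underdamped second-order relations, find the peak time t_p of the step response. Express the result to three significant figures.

The damped frequency is ω_d = ω_n√(1−ζ²) = 0.770·√(1−0.00867) = 0.767 rad/s.
Peak time t_p = π/ω_d = π/0.767 = 4.10 s.

t_p ≈ 4.10 s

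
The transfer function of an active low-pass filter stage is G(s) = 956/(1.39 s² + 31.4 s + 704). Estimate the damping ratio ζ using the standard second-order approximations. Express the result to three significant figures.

Dividing through by 1.39: denominator becomes s² + 22.59 s + 506.5.
So ω_n = √506.5 = 22.5 rad/s and ζ = 22.59/(2·22.5) = 0.502.

ζ ≈ 0.502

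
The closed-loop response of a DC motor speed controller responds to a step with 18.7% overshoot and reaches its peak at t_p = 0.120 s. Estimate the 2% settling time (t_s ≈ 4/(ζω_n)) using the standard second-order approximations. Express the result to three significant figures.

t_s ≈ 0.286 s

From the overshoot, ζ = −ln(OS)/√(π²+ln²(OS)) = 0.471.
t_p = π/ω_d ⇒ ω_d = 26.2 rad/s; then ω_n = ω_d/√(1−ζ²) = 29.7 rad/s.
t_s ≈ 4/(ζω_n) = 4/(0.471·29.7) = 0.286 s.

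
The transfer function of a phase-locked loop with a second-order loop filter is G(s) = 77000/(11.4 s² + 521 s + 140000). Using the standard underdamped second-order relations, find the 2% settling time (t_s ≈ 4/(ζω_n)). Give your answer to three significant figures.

t_s ≈ 0.175 s

Dividing through by 11.4: denominator becomes s² + 45.70 s + 12280.
So ω_n = √12280 = 111 rad/s and ζ = 45.70/(2·111) = 0.206.
t_s ≈ 4/(ζω_n) = 0.175 s.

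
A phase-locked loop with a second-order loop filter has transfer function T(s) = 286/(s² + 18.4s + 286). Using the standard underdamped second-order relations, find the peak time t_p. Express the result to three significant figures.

ω_n = √286 = 16.9 rad/s; ζ = 18.4/(2·16.9) = 0.544.
ω_d = ω_n√(1−ζ²) = 14.2 rad/s. Then t_p = π/ω_d = 0.221 s.

t_p ≈ 0.221 s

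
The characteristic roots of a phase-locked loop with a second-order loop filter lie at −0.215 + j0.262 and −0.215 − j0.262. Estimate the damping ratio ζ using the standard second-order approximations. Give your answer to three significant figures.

With σ = 0.215, ω_d = 0.262: ω_n = √(σ²+ω_d²) = 0.339 rad/s, ζ = σ/ω_n = 0.634.

ζ ≈ 0.634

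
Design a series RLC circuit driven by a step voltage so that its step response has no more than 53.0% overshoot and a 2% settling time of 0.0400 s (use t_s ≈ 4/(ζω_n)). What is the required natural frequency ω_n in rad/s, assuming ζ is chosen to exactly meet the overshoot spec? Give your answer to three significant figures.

ζ = −ln(OS)/√(π² + (ln OS)²). With OS = 0.530, ln OS = −0.6349 and ζ = 0.6349/3.205 = 0.198.
From t_s ≈ 4/(ζω_n): ω_n = 4/(ζ·t_s) = 4/(0.198·0.0400) = 505 rad/s.

ω_n ≈ 505 rad/s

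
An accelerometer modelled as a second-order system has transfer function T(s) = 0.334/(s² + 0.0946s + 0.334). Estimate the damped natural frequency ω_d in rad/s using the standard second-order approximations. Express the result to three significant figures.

Matching coefficients with s² + 2ζω_n s + ω_n² gives ω_n² = 0.334 ⇒ ω_n = 0.578 rad/s, and ζ = 0.0946/(2ω_n) = 0.0818.
The damped frequency ω_d = ω_n√(1−ζ²) = 0.576 rad/s.

ω_d ≈ 0.576 rad/s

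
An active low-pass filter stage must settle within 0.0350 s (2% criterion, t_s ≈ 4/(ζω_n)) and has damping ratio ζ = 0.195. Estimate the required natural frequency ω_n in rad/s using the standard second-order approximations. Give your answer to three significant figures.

Rearranging t_s ≈ 4/(ζω_n) gives ω_n = 4/(ζ·t_s) = 4/(0.195 × 0.0350) = 586 rad/s.

ω_n ≈ 586 rad/s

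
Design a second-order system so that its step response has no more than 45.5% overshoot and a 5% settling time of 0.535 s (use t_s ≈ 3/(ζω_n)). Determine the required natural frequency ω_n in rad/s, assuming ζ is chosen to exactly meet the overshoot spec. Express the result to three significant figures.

ζ = −ln(OS)/√(π² + (ln OS)²). With OS = 0.455, ln OS = −0.7875 and ζ = 0.7875/3.239 = 0.243.
Then ω_n = 3/(ζ t_s) = 3/(0.243 × 0.535) = 23.1 rad/s.

ω_n ≈ 23.1 rad/s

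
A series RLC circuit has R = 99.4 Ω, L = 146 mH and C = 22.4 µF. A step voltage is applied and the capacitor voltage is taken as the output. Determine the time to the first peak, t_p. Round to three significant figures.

t_p ≈ 0.00721 s

For a series RLC circuit (capacitor voltage as output), ω_n = 1/√(LC) = 1/√(146 mH · 22.4 µF) = 553 rad/s.
ζ = (R/2)·√(C/L) = (99.4/2)·√(22.4 µF/146 mH) = 0.616.
ω_d = ω_n√(1−ζ²) = 436 rad/s. t_p = π/ω_d = 0.00721 s.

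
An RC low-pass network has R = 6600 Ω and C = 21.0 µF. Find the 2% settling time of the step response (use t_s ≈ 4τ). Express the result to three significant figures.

t_s ≈ 0.554 s

τ = RC = 6600 × 21.0 µF = 0.139 s.
t_s ≈ 4τ = 0.554 s.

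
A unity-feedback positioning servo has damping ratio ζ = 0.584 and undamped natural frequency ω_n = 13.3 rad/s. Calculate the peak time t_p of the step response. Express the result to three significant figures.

The damped frequency is ω_d = ω_n√(1−ζ²) = 13.3·√(1−0.341) = 10.8 rad/s.
Peak time t_p = π/ω_d = π/10.8 = 0.291 s.

t_p ≈ 0.291 s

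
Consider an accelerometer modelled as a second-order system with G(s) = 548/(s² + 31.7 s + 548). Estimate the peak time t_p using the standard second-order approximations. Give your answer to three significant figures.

ω_n = √548 = 23.4 rad/s; ζ = 31.7/(2·23.4) = 0.677.
ω_d = ω_n√(1−ζ²) = 17.2 rad/s. Then t_p = π/ω_d = 0.182 s.

t_p ≈ 0.182 s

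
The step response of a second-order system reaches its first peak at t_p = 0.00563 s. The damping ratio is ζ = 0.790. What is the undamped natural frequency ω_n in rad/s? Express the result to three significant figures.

ω_n ≈ 910 rad/s

Peak time t_p = π/ω_d, so ω_d = π/t_p = π/0.00563 = 558 rad/s.
ω_n = ω_d/√(1−ζ²) = 558/√0.376 = 910 rad/s.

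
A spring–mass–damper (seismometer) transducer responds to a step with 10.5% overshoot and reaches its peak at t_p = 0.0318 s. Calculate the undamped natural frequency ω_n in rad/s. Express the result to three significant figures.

The overshoot fixes ζ = −ln(OS)/√(π²+ln²(OS)) = 0.583.
t_p = π/ω_d ⇒ ω_d = 98.8 rad/s; then ω_n = ω_d/√(1−ζ²) = 122 rad/s.

ω_n ≈ 122 rad/s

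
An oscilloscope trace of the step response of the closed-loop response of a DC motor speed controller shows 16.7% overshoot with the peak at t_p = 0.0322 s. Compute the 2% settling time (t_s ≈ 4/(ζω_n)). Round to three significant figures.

t_s ≈ 0.0720 s

From the overshoot, ζ = −ln(OS)/√(π²+ln²(OS)) = 0.495.
From t_p = π/ω_d, ω_d = π/0.0322 = 97.6 rad/s, so ω_n = ω_d/√(1−ζ²) = 112 rad/s.
t_s ≈ 4/(ζω_n) = 4/(0.495·112) = 0.0720 s.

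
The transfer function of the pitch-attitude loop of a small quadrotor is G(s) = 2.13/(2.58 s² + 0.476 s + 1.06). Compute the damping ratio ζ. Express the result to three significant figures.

Dividing through by 2.58: denominator becomes s² + 0.1845 s + 0.4109.
So ω_n = √0.4109 = 0.641 rad/s and ζ = 0.1845/(2·0.641) = 0.144.

ζ ≈ 0.144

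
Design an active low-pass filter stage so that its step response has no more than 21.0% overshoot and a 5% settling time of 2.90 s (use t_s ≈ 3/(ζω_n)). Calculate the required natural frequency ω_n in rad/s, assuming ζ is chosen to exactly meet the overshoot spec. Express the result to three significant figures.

From %OS = 100·exp(−πζ/√(1−ζ²)), invert to get ζ = −ln(OS)/√(π² + ln²(OS)) with OS = 0.210.
−ln 0.210 = 1.561, so ζ = 1.561/√(π² + 2.436) = 0.445.
Then ω_n = 3/(ζ t_s) = 3/(0.445 × 2.90) = 2.33 rad/s.

ω_n ≈ 2.33 rad/s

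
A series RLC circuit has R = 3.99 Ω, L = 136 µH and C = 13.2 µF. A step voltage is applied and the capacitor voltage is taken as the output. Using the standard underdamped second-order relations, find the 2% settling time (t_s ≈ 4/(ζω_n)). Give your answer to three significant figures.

t_s ≈ 0.000273 s

For a series RLC circuit (capacitor voltage as output), ω_n = 1/√(LC) = 1/√(136 µH · 13.2 µF) = 23600 rad/s.
ζ = (R/2)·√(C/L) = (3.99/2)·√(13.2 µF/136 µH) = 0.622.
t_s ≈ 4/(ζω_n) = 0.000273 s.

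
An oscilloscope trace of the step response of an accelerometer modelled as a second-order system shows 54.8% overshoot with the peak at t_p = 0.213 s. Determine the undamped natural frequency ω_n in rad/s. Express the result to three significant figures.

ω_n ≈ 15.0 rad/s

From the overshoot, ζ = −ln(OS)/√(π²+ln²(OS)) = 0.188.
From t_p = π/ω_d, ω_d = π/0.213 = 14.7 rad/s, so ω_n = ω_d/√(1−ζ²) = 15.0 rad/s.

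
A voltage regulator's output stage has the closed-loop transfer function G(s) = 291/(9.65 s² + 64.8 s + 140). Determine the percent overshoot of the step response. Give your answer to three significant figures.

Dividing through by 9.65: denominator becomes s² + 6.715 s + 14.51.
So ω_n = √14.51 = 3.81 rad/s and ζ = 6.715/(2·3.81) = 0.881.
%OS = 100·exp(−πζ/√(1−ζ²)) = 0.284%.

%OS ≈ 0.284%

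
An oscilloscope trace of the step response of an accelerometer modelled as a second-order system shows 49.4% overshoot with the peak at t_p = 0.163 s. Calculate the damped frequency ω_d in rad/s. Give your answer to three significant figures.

ω_d ≈ 19.3 rad/s

t_p = π/ω_d, so ω_d = π/0.163 = 19.3 rad/s.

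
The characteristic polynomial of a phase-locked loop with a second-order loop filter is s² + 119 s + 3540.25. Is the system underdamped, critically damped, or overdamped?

critically damped

a² − 4b = 119² − 4·3540.25 = 0 (repeated real root); the system is critically damped.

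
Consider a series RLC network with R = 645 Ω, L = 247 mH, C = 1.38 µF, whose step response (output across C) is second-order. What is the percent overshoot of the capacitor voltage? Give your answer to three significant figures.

%OS ≈ 2.47%

For a series RLC circuit (capacitor voltage as output), ω_n = 1/√(LC) = 1/√(247 mH · 1.38 µF) = 1710 rad/s.
ζ = (R/2)·√(C/L) = (645/2)·√(1.38 µF/247 mH) = 0.762.
Overshoot: exp(−π·0.762/√(1−0.762²)) = 0.0247, i.e. 2.47%.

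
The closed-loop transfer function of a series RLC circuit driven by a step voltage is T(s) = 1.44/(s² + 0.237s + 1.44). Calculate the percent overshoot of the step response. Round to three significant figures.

Matching coefficients with s² + 2ζω_n s + ω_n² gives ω_n² = 1.44 ⇒ ω_n = 1.20 rad/s, and ζ = 0.237/(2ω_n) = 0.0988.
%OS = 100 e^{−πζ/√(1−ζ²)} with ζ = 0.0988 gives 73.2%.

%OS ≈ 73.2%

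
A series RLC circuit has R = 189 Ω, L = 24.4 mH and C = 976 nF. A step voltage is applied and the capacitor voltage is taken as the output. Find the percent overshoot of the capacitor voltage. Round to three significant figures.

For a series RLC circuit (capacitor voltage as output), ω_n = 1/√(LC) = 1/√(24.4 mH · 976 nF) = 6480 rad/s.
ζ = (R/2)·√(C/L) = (189/2)·√(976 nF/24.4 mH) = 0.598.
%OS = 100 e^{−πζ/√(1−ζ²)} with ζ = 0.598 gives 9.61%.

%OS ≈ 9.61%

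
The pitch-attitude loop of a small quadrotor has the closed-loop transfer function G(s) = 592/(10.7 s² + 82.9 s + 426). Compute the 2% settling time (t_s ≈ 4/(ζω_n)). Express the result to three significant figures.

Dividing through by 10.7: denominator becomes s² + 7.748 s + 39.81.
So ω_n = √39.81 = 6.31 rad/s and ζ = 7.748/(2·6.31) = 0.614.
t_s ≈ 4/(ζω_n) = 1.03 s.

t_s ≈ 1.03 s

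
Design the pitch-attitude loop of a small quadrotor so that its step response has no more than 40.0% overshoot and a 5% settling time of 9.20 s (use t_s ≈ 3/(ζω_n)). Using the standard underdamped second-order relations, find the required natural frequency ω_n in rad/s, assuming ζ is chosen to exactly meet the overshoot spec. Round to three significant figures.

ω_n ≈ 1.16 rad/s

Inverting the overshoot relation: ζ = |ln 0.400|/√(π² + ln²0.400) = 0.280.
Then ω_n = 3/(ζ t_s) = 3/(0.280 × 9.20) = 1.16 rad/s.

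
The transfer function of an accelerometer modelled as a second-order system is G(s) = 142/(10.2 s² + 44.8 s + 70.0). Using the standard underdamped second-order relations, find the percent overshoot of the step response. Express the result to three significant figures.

%OS ≈ 0.798%

Dividing through by 10.2: denominator becomes s² + 4.392 s + 6.863.
So ω_n = √6.863 = 2.62 rad/s and ζ = 4.392/(2·2.62) = 0.838.
%OS = 100 e^{−πζ/√(1−ζ²)} with ζ = 0.838 gives 0.798%.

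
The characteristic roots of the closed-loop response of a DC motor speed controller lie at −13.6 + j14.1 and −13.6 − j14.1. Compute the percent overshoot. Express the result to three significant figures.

With σ = 13.6, ω_d = 14.1: ω_n = √(σ²+ω_d²) = 19.6 rad/s, ζ = σ/ω_n = 0.694.
Overshoot: exp(−π·0.694/√(1−0.694²)) = 0.0483, i.e. 4.83%.

%OS ≈ 4.83%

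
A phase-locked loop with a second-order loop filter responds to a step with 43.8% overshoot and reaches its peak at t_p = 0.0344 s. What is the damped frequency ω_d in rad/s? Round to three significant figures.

ω_d ≈ 91.3 rad/s

t_p = π/ω_d, so ω_d = π/0.0344 = 91.3 rad/s.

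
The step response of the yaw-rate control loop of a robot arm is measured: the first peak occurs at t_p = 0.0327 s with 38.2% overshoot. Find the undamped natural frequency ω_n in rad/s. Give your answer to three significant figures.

The overshoot fixes ζ = −ln(OS)/√(π²+ln²(OS)) = 0.293.
t_p = π/ω_d ⇒ ω_d = 96.1 rad/s; then ω_n = ω_d/√(1−ζ²) = 100 rad/s.

ω_n ≈ 100 rad/s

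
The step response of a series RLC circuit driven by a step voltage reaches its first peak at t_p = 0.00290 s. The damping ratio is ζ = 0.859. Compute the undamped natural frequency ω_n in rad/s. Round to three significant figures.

Peak time t_p = π/ω_d, so ω_d = π/t_p = π/0.00290 = 1080 rad/s.
ω_n = ω_d/√(1−ζ²) = 1080/√0.262 = 2120 rad/s.

ω_n ≈ 2120 rad/s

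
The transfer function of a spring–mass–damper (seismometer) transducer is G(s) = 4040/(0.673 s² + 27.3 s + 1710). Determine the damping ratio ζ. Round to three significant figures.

ζ ≈ 0.402

Dividing through by 0.673: denominator becomes s² + 40.56 s + 2541.
So ω_n = √2541 = 50.4 rad/s and ζ = 40.56/(2·50.4) = 0.402.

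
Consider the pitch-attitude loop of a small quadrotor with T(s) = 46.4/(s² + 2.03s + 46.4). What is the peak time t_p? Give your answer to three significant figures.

t_p ≈ 0.466 s

Comparing the denominator to s² + 2ζω_n s + ω_n²: ω_n = √46.4 = 6.81 rad/s, and 2ζω_n = 2.03 so ζ = 2.03/(2·6.81) = 0.149.
ω_d = 6.81·√(1 − 0.149²) = 6.74 rad/s. Then t_p = π/ω_d = 0.466 s.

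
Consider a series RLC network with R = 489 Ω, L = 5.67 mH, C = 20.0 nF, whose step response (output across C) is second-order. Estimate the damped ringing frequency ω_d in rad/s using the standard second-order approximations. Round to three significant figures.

ω_d ≈ 83400 rad/s

For a series RLC circuit (capacitor voltage as output), ω_n = 1/√(LC) = 1/√(5.67 mH · 20.0 nF) = 93900 rad/s.
ζ = (R/2)·√(C/L) = (489/2)·√(20.0 nF/5.67 mH) = 0.459.
The damped frequency ω_d = ω_n√(1−ζ²) = 83400 rad/s.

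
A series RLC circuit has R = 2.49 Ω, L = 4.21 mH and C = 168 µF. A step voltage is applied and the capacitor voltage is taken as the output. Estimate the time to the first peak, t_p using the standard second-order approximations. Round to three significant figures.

For a series RLC circuit (capacitor voltage as output), ω_n = 1/√(LC) = 1/√(4.21 mH · 168 µF) = 1190 rad/s.
ζ = (R/2)·√(C/L) = (2.49/2)·√(168 µF/4.21 mH) = 0.249.
ω_d = 1190·√(1 − 0.249²) = 1150 rad/s. t_p = π/ω_d = 0.00273 s.

t_p ≈ 0.00273 s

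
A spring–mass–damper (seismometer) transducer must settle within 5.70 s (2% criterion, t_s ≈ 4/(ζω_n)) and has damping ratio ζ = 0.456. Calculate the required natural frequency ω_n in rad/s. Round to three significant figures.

ω_n ≈ 1.54 rad/s

Rearranging t_s ≈ 4/(ζω_n) gives ω_n = 4/(ζ·t_s) = 4/(0.456 × 5.70) = 1.54 rad/s.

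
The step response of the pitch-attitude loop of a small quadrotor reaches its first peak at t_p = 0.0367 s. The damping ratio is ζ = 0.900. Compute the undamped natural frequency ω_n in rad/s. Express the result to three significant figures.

ω_n ≈ 196 rad/s

Peak time t_p = π/ω_d, so ω_d = π/t_p = π/0.0367 = 85.6 rad/s.
ω_n = ω_d/√(1−ζ²) = 85.6/√0.190 = 196 rad/s.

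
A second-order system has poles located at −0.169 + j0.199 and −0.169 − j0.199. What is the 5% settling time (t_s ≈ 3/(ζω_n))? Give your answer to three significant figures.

For poles at −σ ± jω_d, ζω_n = σ = 0.169, so t_s ≈ 3/σ = 17.8 s.

t_s ≈ 17.8 s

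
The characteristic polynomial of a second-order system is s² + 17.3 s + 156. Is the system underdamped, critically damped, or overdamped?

a² − 4b = 17.3² − 4·156 < 0 (complex roots); the system is underdamped.

underdamped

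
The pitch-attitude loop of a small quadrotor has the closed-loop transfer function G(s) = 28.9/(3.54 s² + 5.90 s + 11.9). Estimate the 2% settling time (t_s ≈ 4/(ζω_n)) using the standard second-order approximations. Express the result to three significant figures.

t_s ≈ 4.80 s

Dividing through by 3.54: denominator becomes s² + 1.667 s + 3.362.
So ω_n = √3.362 = 1.83 rad/s and ζ = 1.667/(2·1.83) = 0.455.
t_s ≈ 4/(ζω_n) = 4.80 s.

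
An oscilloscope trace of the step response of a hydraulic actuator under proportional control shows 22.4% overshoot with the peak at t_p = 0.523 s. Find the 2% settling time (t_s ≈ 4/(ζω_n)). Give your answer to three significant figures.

From the overshoot, ζ = −ln(OS)/√(π²+ln²(OS)) = 0.430.
t_p = π/ω_d ⇒ ω_d = 6.01 rad/s; then ω_n = ω_d/√(1−ζ²) = 6.65 rad/s.
t_s ≈ 4/(ζω_n) = 4/(0.430·6.65) = 1.40 s.

t_s ≈ 1.40 s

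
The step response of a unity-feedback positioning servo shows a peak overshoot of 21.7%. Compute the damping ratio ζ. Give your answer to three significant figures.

ζ ≈ 0.437

ζ = −ln(OS)/√(π² + (ln OS)²). With OS = 0.217, ln OS = −1.528 and ζ = 1.528/3.493 = 0.437.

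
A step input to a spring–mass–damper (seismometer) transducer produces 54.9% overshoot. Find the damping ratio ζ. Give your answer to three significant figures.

ζ ≈ 0.187

Inverting the overshoot relation: ζ = |ln 0.549|/√(π² + ln²0.549) = 0.187.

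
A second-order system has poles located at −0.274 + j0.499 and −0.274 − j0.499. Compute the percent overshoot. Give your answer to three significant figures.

|pole| = ω_n = √(0.274² + 0.499²) = 0.569 rad/s; ζ = cos θ = σ/ω_n = 0.481.
%OS = 100·exp(−πζ/√(1−ζ²)) = 17.8%.

%OS ≈ 17.8%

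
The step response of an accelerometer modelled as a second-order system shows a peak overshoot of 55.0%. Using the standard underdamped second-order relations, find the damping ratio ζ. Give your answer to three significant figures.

ζ ≈ 0.187

From %OS = 100·exp(−πζ/√(1−ζ²)), invert to get ζ = −ln(OS)/√(π² + ln²(OS)) with OS = 0.550.
−ln 0.550 = 0.5978, so ζ = 0.5978/√(π² + 0.3574) = 0.187.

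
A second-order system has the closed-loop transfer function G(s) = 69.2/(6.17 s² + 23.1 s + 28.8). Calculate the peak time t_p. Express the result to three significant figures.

Dividing through by 6.17: denominator becomes s² + 3.744 s + 4.668.
So ω_n = √4.668 = 2.16 rad/s and ζ = 3.744/(2·2.16) = 0.866.
ω_d = 2.16·√(1 − 0.866²) = 1.08 rad/s. t_p = π/ω_d = 2.91 s.

t_p ≈ 2.91 s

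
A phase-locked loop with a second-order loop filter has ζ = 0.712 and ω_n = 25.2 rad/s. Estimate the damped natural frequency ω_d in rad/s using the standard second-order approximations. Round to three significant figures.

ω_d ≈ 17.7 rad/s

ω_d = ω_n√(1−ζ²) = 25.2·√0.493 = 17.7 rad/s.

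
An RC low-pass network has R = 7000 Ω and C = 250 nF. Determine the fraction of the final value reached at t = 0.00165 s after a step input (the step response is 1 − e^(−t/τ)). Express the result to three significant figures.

τ = RC = 7000 × 250 nF = 0.00175 s.
y(t)/y_∞ = 1 − e^(−t/τ) = 1 − e^(−0.00165/0.00175) = 1 − e^(−0.943) = 0.610.

y/y_∞ ≈ 0.610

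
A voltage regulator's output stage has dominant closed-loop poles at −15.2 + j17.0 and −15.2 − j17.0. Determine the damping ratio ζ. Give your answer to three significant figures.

The poles are at −σ ± jω_d with σ = 15.2 and ω_d = 17.0, so ω_n = √(σ²+ω_d²) = 22.8 rad/s and ζ = σ/ω_n = 0.667.

ζ ≈ 0.667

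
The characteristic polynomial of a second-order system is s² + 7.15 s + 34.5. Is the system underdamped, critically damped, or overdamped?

a² − 4b = 7.15² − 4·34.5 < 0 (complex roots); the system is underdamped.

underdamped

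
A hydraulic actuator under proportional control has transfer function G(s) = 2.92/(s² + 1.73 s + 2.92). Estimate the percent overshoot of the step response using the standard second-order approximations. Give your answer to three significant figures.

%OS ≈ 15.8%

Matching coefficients with s² + 2ζω_n s + ω_n² gives ω_n² = 2.92 ⇒ ω_n = 1.71 rad/s, and ζ = 1.73/(2ω_n) = 0.506.
%OS = 100·exp(−πζ/√(1−ζ²)) = 15.8%.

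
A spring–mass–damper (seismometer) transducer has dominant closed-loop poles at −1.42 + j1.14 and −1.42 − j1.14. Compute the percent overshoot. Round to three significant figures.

With σ = 1.42, ω_d = 1.14: ω_n = √(σ²+ω_d²) = 1.82 rad/s, ζ = σ/ω_n = 0.780.
%OS = 100·exp(−πζ/√(1−ζ²)) = 2.00%.

%OS ≈ 2.00%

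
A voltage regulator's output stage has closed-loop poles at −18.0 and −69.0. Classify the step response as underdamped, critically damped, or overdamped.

Since the poles are distinct, negative and real, the response is overdamped.

overdamped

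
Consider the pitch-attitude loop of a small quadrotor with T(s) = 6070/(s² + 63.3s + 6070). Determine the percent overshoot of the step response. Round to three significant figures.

%OS ≈ 24.7%

Matching coefficients with s² + 2ζω_n s + ω_n² gives ω_n² = 6070 ⇒ ω_n = 77.9 rad/s, and ζ = 63.3/(2ω_n) = 0.406.
%OS = 100·exp(−πζ/√(1−ζ²)) = 24.7%.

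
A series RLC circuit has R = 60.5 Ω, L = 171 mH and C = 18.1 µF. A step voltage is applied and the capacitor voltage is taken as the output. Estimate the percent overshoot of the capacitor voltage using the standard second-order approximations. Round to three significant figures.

%OS ≈ 35.7%

For a series RLC circuit (capacitor voltage as output), ω_n = 1/√(LC) = 1/√(171 mH · 18.1 µF) = 568 rad/s.
ζ = (R/2)·√(C/L) = (60.5/2)·√(18.1 µF/171 mH) = 0.311.
%OS = 100·exp(−πζ/√(1−ζ²)) = 35.7%.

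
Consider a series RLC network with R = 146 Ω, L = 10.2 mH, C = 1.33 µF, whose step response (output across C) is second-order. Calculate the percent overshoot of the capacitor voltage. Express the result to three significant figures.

%OS ≈ 0.873%

For a series RLC circuit (capacitor voltage as output), ω_n = 1/√(LC) = 1/√(10.2 mH · 1.33 µF) = 8590 rad/s.
ζ = (R/2)·√(C/L) = (146/2)·√(1.33 µF/10.2 mH) = 0.834.
%OS = 100 e^{−πζ/√(1−ζ²)} with ζ = 0.834 gives 0.873%.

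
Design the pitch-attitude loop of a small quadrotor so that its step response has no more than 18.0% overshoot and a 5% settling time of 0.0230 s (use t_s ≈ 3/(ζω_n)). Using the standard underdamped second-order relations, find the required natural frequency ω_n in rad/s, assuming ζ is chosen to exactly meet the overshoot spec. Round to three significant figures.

ζ = −ln(OS)/√(π² + (ln OS)²). With OS = 0.180, ln OS = −1.715 and ζ = 1.715/3.579 = 0.479.
Then ω_n = 3/(ζ t_s) = 3/(0.479 × 0.0230) = 272 rad/s.

ω_n ≈ 272 rad/s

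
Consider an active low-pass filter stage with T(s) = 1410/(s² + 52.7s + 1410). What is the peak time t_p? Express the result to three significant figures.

Matching coefficients with s² + 2ζω_n s + ω_n² gives ω_n² = 1410 ⇒ ω_n = 37.5 rad/s, and ζ = 52.7/(2ω_n) = 0.702.
The damped frequency ω_d = ω_n√(1−ζ²) = 26.8 rad/s. Then t_p = π/ω_d = 0.117 s.

t_p ≈ 0.117 s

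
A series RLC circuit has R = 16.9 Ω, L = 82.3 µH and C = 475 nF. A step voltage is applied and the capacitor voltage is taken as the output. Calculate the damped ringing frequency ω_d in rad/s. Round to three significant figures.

ω_d ≈ 123000 rad/s

For a series RLC circuit (capacitor voltage as output), ω_n = 1/√(LC) = 1/√(82.3 µH · 475 nF) = 160000 rad/s.
ζ = (R/2)·√(C/L) = (16.9/2)·√(475 nF/82.3 µH) = 0.642.
ω_d = ω_n√(1−ζ²) = 123000 rad/s.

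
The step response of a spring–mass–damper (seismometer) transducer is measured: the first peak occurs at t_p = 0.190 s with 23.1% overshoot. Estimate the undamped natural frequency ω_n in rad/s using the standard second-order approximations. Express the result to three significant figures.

ω_n ≈ 18.2 rad/s

ζ from %OS: ζ = |ln 0.231|/√(π²+ln²0.231) = 0.423.
t_p = π/ω_d ⇒ ω_d = 16.5 rad/s; then ω_n = ω_d/√(1−ζ²) = 18.2 rad/s.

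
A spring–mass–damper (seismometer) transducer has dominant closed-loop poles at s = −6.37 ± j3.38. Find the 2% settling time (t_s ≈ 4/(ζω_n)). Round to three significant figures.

For poles at −σ ± jω_d, ζω_n = σ = 6.37, so t_s ≈ 4/σ = 0.628 s.

t_s ≈ 0.628 s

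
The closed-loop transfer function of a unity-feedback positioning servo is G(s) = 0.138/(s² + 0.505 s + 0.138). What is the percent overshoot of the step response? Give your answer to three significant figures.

%OS ≈ 5.44%

ω_n = √0.138 = 0.371 rad/s; ζ = 0.505/(2·0.371) = 0.680.
Overshoot: exp(−π·0.680/√(1−0.680²)) = 0.0544, i.e. 5.44%.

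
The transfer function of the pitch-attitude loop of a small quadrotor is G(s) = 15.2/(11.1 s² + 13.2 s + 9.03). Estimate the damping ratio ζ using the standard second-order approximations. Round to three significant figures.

Dividing through by 11.1: denominator becomes s² + 1.189 s + 0.8135.
So ω_n = √0.8135 = 0.902 rad/s and ζ = 1.189/(2·0.902) = 0.659.

ζ ≈ 0.659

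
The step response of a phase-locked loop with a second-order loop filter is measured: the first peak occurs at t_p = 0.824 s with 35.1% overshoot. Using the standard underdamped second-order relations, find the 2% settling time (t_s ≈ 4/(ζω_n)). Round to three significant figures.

t_s ≈ 3.15 s

The overshoot fixes ζ = −ln(OS)/√(π²+ln²(OS)) = 0.316.
From t_p = π/ω_d, ω_d = π/0.824 = 3.81 rad/s, so ω_n = ω_d/√(1−ζ²) = 4.02 rad/s.
t_s ≈ 4/(ζω_n) = 4/(0.316·4.02) = 3.15 s.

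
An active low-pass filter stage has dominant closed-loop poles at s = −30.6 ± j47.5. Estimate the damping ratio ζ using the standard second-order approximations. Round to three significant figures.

|pole| = ω_n = √(30.6² + 47.5²) = 56.5 rad/s; ζ = cos θ = σ/ω_n = 0.542.

ζ ≈ 0.542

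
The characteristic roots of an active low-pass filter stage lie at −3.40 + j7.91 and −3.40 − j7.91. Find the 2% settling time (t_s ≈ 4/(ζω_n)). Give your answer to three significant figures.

For poles at −σ ± jω_d, ζω_n = σ = 3.40, so t_s ≈ 4/σ = 1.18 s.

t_s ≈ 1.18 s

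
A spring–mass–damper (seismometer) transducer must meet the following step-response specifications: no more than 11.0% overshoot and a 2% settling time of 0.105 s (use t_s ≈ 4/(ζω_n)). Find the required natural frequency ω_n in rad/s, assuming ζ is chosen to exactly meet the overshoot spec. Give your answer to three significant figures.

Inverting the overshoot relation: ζ = |ln 0.110|/√(π² + ln²0.110) = 0.575.
Then ω_n = 4/(ζ t_s) = 4/(0.575 × 0.105) = 66.3 rad/s.

ω_n ≈ 66.3 rad/s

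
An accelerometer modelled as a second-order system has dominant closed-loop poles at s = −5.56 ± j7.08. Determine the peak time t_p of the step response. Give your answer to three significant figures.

t_p = π/ω_d with ω_d = 7.08 (the imaginary part), so t_p = 0.444 s.

t_p ≈ 0.444 s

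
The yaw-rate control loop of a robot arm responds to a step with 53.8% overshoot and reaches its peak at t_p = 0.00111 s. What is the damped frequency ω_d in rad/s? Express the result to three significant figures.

ω_d ≈ 2830 rad/s

t_p = π/ω_d, so ω_d = π/0.00111 = 2830 rad/s.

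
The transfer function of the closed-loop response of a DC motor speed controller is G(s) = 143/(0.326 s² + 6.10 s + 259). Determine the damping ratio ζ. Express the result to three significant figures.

Dividing through by 0.326: denominator becomes s² + 18.71 s + 794.5.
So ω_n = √794.5 = 28.2 rad/s and ζ = 18.71/(2·28.2) = 0.332.

ζ ≈ 0.332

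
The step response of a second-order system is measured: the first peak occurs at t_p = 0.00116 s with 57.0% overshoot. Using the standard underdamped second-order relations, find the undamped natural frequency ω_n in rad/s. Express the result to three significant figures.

ω_n ≈ 2750 rad/s

ζ from %OS: ζ = |ln 0.570|/√(π²+ln²0.570) = 0.176.
From t_p = π/ω_d, ω_d = π/0.00116 = 2710 rad/s, so ω_n = ω_d/√(1−ζ²) = 2750 rad/s.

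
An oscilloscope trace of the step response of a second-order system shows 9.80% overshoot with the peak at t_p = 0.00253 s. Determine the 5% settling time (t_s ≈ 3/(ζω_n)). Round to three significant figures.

t_s ≈ 0.00327 s

From the overshoot, ζ = −ln(OS)/√(π²+ln²(OS)) = 0.595.
t_p = π/ω_d ⇒ ω_d = 1240 rad/s; then ω_n = ω_d/√(1−ζ²) = 1540 rad/s.
t_s ≈ 3/(ζω_n) = 3/(0.595·1540) = 0.00327 s.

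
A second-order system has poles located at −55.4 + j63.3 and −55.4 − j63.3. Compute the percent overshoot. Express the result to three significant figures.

|pole| = ω_n = √(55.4² + 63.3²) = 84.1 rad/s; ζ = cos θ = σ/ω_n = 0.659.
%OS = 100 e^{−πζ/√(1−ζ²)} with ζ = 0.659 gives 6.40%.

%OS ≈ 6.40%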